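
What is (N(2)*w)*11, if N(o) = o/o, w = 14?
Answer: 154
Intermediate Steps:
N(o) = 1
(N(2)*w)*11 = (1*14)*11 = 14*11 = 154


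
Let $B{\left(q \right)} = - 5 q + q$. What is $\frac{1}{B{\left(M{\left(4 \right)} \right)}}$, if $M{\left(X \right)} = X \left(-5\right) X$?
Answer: $\frac{1}{320} \approx 0.003125$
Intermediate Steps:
$M{\left(X \right)} = - 5 X^{2}$ ($M{\left(X \right)} = - 5 X X = - 5 X^{2}$)
$B{\left(q \right)} = - 4 q$
$\frac{1}{B{\left(M{\left(4 \right)} \right)}} = \frac{1}{\left(-4\right) \left(- 5 \cdot 4^{2}\right)} = \frac{1}{\left(-4\right) \left(\left(-5\right) 16\right)} = \frac{1}{\left(-4\right) \left(-80\right)} = \frac{1}{320}$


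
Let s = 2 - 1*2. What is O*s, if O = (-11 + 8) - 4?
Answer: 0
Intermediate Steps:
O = -7 (O = -3 - 4 = -7)
s = 0 (s = 2 - 2 = 0)
O*s = -7*0 = 0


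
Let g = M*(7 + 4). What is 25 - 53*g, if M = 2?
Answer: -1141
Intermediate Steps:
g = 22 (g = 2*(7 + 4) = 2*11 = 22)
25 - 53*g = 25 - 53*22 = 25 - 1166 = -1141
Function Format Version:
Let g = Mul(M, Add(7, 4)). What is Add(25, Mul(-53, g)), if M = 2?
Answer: -1141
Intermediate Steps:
g = 22 (g = Mul(2, Add(7, 4)) = Mul(2, 11) = 22)
Add(25, Mul(-53, g)) = Add(25, Mul(-53, 22)) = Add(25, -1166) = -1141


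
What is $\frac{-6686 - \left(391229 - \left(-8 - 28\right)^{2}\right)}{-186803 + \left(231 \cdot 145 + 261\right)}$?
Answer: $\frac{396619}{153047} \approx 2.5915$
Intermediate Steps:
$\frac{-6686 - \left(391229 - \left(-8 - 28\right)^{2}\right)}{-186803 + \left(231 \cdot 145 + 261\right)} = \frac{-6686 - \left(391229 - 1296\right)}{-186803 + \left(33495 + 261\right)} = \frac{-6686 + \left(-320647 + \left(-70582 + 1296\right)\right)}{-186803 + 33756} = \frac{-6686 - 389933}{-153047} = \left(-6686 - 389933\right) \left(- \frac{1}{153047}\right) = \left(-396619\right) \left(- \frac{1}{153047}\right) = \frac{396619}{153047}$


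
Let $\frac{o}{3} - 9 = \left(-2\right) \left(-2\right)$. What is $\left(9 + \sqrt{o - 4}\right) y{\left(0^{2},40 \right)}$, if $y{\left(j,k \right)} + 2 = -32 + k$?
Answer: $54 + 6 \sqrt{35} \approx 89.496$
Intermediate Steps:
$o = 39$ ($o = 27 + 3 \left(\left(-2\right) \left(-2\right)\right) = 27 + 3 \cdot 4 = 27 + 12 = 39$)
$y{\left(j,k \right)} = -34 + k$ ($y{\left(j,k \right)} = -2 + \left(-32 + k\right) = -34 + k$)
$\left(9 + \sqrt{o - 4}\right) y{\left(0^{2},40 \right)} = \left(9 + \sqrt{39 - 4}\right) \left(-34 + 40\right) = \left(9 + \sqrt{35}\right) 6 = 54 + 6 \sqrt{35}$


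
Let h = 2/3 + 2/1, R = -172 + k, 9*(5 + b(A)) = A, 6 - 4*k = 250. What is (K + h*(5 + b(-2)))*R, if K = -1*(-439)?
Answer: -2758021/27 ≈ -1.0215e+5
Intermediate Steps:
k = -61 (k = 3/2 - ¼*250 = 3/2 - 125/2 = -61)
b(A) = -5 + A/9
R = -233 (R = -172 - 61 = -233)
K = 439
h = 8/3 (h = 2*(⅓) + 2*1 = ⅔ + 2 = 8/3 ≈ 2.6667)
(K + h*(5 + b(-2)))*R = (439 + 8*(5 + (-5 + (⅑)*(-2)))/3)*(-233) = (439 + 8*(5 + (-5 - 2/9))/3)*(-233) = (439 + 8*(5 - 47/9)/3)*(-233) = (439 + (8/3)*(-2/9))*(-233) = (439 - 16/27)*(-233) = (11837/27)*(-233) = -2758021/27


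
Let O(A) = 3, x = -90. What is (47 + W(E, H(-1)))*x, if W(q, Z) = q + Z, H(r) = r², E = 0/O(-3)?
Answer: -4320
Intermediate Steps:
E = 0 (E = 0/3 = 0*(⅓) = 0)
W(q, Z) = Z + q
(47 + W(E, H(-1)))*x = (47 + ((-1)² + 0))*(-90) = (47 + (1 + 0))*(-90) = (47 + 1)*(-90) = 48*(-90) = -4320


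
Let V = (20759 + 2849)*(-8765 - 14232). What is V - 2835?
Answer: -542916011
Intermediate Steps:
V = -542913176 (V = 23608*(-22997) = -542913176)
V - 2835 = -542913176 - 2835 = -542916011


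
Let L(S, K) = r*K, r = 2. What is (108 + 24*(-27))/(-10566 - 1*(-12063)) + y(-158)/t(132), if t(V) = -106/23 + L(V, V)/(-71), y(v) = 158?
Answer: -65598313/3392701 ≈ -19.335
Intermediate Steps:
L(S, K) = 2*K
t(V) = -106/23 - 2*V/71 (t(V) = -106/23 + (2*V)/(-71) = -106*1/23 + (2*V)*(-1/71) = -106/23 - 2*V/71)
(108 + 24*(-27))/(-10566 - 1*(-12063)) + y(-158)/t(132) = (108 + 24*(-27))/(-10566 - 1*(-12063)) + 158/(-106/23 - 2/71*132) = (108 - 648)/(-10566 + 12063) + 158/(-106/23 - 264/71) = -540/1497 + 158/(-13598/1633) = -540*1/1497 + 158*(-1633/13598) = -180/499 - 129007/6799 = -65598313/3392701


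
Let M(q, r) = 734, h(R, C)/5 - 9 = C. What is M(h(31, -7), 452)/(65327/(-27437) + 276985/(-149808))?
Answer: -3016947058464/17386144661 ≈ -173.53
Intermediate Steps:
h(R, C) = 45 + 5*C
M(h(31, -7), 452)/(65327/(-27437) + 276985/(-149808)) = 734/(65327/(-27437) + 276985/(-149808)) = 734/(65327*(-1/27437) + 276985*(-1/149808)) = 734/(-65327/27437 - 276985/149808) = 734/(-17386144661/4110282096) = 734*(-4110282096/17386144661) = -3016947058464/17386144661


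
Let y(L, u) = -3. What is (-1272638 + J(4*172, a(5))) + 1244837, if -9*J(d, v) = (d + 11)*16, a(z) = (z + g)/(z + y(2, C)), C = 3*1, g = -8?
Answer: -87131/3 ≈ -29044.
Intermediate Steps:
C = 3
a(z) = (-8 + z)/(-3 + z) (a(z) = (z - 8)/(z - 3) = (-8 + z)/(-3 + z))
J(d, v) = -176/9 - 16*d/9 (J(d, v) = -(d + 11)*16/9 = -(11 + d)*16/9 = -(176 + 16*d)/9 = -176/9 - 16*d/9)
(-1272638 + J(4*172, a(5))) + 1244837 = (-1272638 + (-176/9 - 64*172/9)) + 1244837 = (-1272638 + (-176/9 - 16/9*688)) + 1244837 = (-1272638 + (-176/9 - 11008/9)) + 1244837 = (-1272638 - 3728/3) + 1244837 = -3821642/3 + 1244837 = -87131/3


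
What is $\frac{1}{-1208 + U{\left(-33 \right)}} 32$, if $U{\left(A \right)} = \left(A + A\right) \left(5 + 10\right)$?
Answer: $- \frac{16}{1099} \approx -0.014559$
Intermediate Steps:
$U{\left(A \right)} = 30 A$ ($U{\left(A \right)} = 2 A 15 = 30 A$)
$\frac{1}{-1208 + U{\left(-33 \right)}} 32 = \frac{1}{-1208 + 30 \left(-33\right)} 32 = \frac{1}{-1208 - 990} \cdot 32 = \frac{1}{-2198} \cdot 32 = \left(- \frac{1}{2198}\right) 32 = - \frac{16}{1099}$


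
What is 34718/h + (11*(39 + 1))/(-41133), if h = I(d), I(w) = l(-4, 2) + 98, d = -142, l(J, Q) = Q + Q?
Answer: 79333923/233087 ≈ 340.36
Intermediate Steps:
l(J, Q) = 2*Q
I(w) = 102 (I(w) = 2*2 + 98 = 4 + 98 = 102)
h = 102
34718/h + (11*(39 + 1))/(-41133) = 34718/102 + (11*(39 + 1))/(-41133) = 34718*(1/102) + (11*40)*(-1/41133) = 17359/51 + 440*(-1/41133) = 17359/51 - 440/41133 = 79333923/233087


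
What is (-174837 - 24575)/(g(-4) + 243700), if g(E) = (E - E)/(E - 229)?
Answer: -49853/60925 ≈ -0.81827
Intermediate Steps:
g(E) = 0 (g(E) = 0/(-229 + E) = 0)
(-174837 - 24575)/(g(-4) + 243700) = (-174837 - 24575)/(0 + 243700) = -199412/243700 = -199412*1/243700 = -49853/60925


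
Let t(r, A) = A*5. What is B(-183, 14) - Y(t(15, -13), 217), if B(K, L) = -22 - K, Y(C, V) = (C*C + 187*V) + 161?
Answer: -44804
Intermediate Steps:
t(r, A) = 5*A
Y(C, V) = 161 + C² + 187*V (Y(C, V) = (C² + 187*V) + 161 = 161 + C² + 187*V)
B(-183, 14) - Y(t(15, -13), 217) = (-22 - 1*(-183)) - (161 + (5*(-13))² + 187*217) = (-22 + 183) - (161 + (-65)² + 40579) = 161 - (161 + 4225 + 40579) = 161 - 1*44965 = 161 - 44965 = -44804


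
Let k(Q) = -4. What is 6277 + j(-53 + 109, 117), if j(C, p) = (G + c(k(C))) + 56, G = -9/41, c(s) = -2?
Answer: 259562/41 ≈ 6330.8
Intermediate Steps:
G = -9/41 (G = -9*1/41 = -9/41 ≈ -0.21951)
j(C, p) = 2205/41 (j(C, p) = (-9/41 - 2) + 56 = -91/41 + 56 = 2205/41)
6277 + j(-53 + 109, 117) = 6277 + 2205/41 = 259562/41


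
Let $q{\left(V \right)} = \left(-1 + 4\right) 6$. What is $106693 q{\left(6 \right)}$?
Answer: $1920474$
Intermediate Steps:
$q{\left(V \right)} = 18$ ($q{\left(V \right)} = 3 \cdot 6 = 18$)
$106693 q{\left(6 \right)} = 106693 \cdot 18 = 1920474$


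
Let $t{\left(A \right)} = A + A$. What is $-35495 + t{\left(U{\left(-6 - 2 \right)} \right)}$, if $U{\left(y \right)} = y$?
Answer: $-35511$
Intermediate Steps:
$t{\left(A \right)} = 2 A$
$-35495 + t{\left(U{\left(-6 - 2 \right)} \right)} = -35495 + 2 \left(-6 - 2\right) = -35495 + 2 \left(-8\right) = -35495 - 16 = -35511$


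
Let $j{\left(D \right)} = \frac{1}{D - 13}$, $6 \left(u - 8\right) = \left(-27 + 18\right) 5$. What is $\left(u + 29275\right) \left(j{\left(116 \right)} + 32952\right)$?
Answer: $\frac{198725431407}{206} \approx 9.6469 \cdot 10^{8}$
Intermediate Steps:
$u = \frac{1}{2}$ ($u = 8 + \frac{\left(-27 + 18\right) 5}{6} = 8 + \frac{\left(-9\right) 5}{6} = 8 + \frac{1}{6} \left(-45\right) = 8 - \frac{15}{2} = \frac{1}{2} \approx 0.5$)
$j{\left(D \right)} = \frac{1}{-13 + D}$
$\left(u + 29275\right) \left(j{\left(116 \right)} + 32952\right) = \left(\frac{1}{2} + 29275\right) \left(\frac{1}{-13 + 116} + 32952\right) = \frac{58551 \left(\frac{1}{103} + 32952\right)}{2} = \frac{58551}{2} \cdot \frac{3394057}{103} = \frac{198725431407}{206}$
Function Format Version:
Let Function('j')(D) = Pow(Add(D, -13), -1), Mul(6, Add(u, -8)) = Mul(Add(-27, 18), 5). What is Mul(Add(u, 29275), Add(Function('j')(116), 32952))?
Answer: Rational(198725431407, 206) ≈ 9.6469e+8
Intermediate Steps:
u = Rational(1, 2) (u = Add(8, Mul(Rational(1, 6), Mul(Add(-27, 18), 5))) = Add(8, Mul(Rational(1, 6), Mul(-9, 5))) = Add(8, Mul(Rational(1, 6), -45)) = Add(8, Rational(-15, 2)) = Rational(1, 2) ≈ 0.50000)
Function('j')(D) = Pow(Add(-13, D), -1)
Mul(Add(u, 29275), Add(Function('j')(116), 32952)) = Mul(Add(Rational(1, 2), 29275), Add(Pow(Add(-13, 116), -1), 32952)) = Mul(Rational(58551, 2), Add(Pow(103, -1), 32952)) = Mul(Rational(58551, 2), Add(Rational(1, 103), 32952)) = Mul(Rational(58551, 2), Rational(3394057, 103)) = Rational(198725431407, 206)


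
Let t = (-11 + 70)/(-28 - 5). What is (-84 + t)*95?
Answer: -268945/33 ≈ -8149.9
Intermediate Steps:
t = -59/33 (t = 59/(-33) = 59*(-1/33) = -59/33 ≈ -1.7879)
(-84 + t)*95 = (-84 - 59/33)*95 = -2831/33*95 = -268945/33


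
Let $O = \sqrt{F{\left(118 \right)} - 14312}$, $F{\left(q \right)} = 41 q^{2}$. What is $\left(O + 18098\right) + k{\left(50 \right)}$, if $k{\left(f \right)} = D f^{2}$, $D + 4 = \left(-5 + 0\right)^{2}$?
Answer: $70598 + 2 \sqrt{139143} \approx 71344.0$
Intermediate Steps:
$D = 21$ ($D = -4 + \left(-5 + 0\right)^{2} = -4 + \left(-5\right)^{2} = -4 + 25 = 21$)
$k{\left(f \right)} = 21 f^{2}$
$O = 2 \sqrt{139143}$ ($O = \sqrt{41 \cdot 118^{2} - 14312} = \sqrt{41 \cdot 13924 - 14312} = \sqrt{570884 - 14312} = \sqrt{556572} = 2 \sqrt{139143} \approx 746.04$)
$\left(O + 18098\right) + k{\left(50 \right)} = \left(2 \sqrt{139143} + 18098\right) + 21 \cdot 50^{2} = \left(18098 + 2 \sqrt{139143}\right) + 21 \cdot 2500 = \left(18098 + 2 \sqrt{139143}\right) + 52500 = 70598 + 2 \sqrt{139143}$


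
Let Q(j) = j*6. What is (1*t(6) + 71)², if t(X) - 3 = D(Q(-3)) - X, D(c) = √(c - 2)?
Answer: 4604 + 272*I*√5 ≈ 4604.0 + 608.21*I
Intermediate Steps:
Q(j) = 6*j
D(c) = √(-2 + c)
t(X) = 3 - X + 2*I*√5 (t(X) = 3 + (√(-2 + 6*(-3)) - X) = 3 + (√(-2 - 18) - X) = 3 + (√(-20) - X) = 3 + (2*I*√5 - X) = 3 + (-X + 2*I*√5) = 3 - X + 2*I*√5)
(1*t(6) + 71)² = (1*(3 - 1*6 + 2*I*√5) + 71)² = (1*(3 - 6 + 2*I*√5) + 71)² = (1*(-3 + 2*I*√5) + 71)² = ((-3 + 2*I*√5) + 71)² = (68 + 2*I*√5)²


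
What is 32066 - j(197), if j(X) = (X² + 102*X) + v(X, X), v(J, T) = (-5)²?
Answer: -26862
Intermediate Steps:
v(J, T) = 25
j(X) = 25 + X² + 102*X (j(X) = (X² + 102*X) + 25 = 25 + X² + 102*X)
32066 - j(197) = 32066 - (25 + 197² + 102*197) = 32066 - (25 + 38809 + 20094) = 32066 - 1*58928 = 32066 - 58928 = -26862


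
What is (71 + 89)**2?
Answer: 25600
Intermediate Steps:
(71 + 89)**2 = 160**2 = 25600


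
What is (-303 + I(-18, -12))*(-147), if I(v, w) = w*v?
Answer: 12789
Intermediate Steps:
I(v, w) = v*w
(-303 + I(-18, -12))*(-147) = (-303 - 18*(-12))*(-147) = (-303 + 216)*(-147) = -87*(-147) = 12789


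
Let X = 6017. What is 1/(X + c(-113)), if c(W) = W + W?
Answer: 1/5791 ≈ 0.00017268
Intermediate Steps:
c(W) = 2*W
1/(X + c(-113)) = 1/(6017 + 2*(-113)) = 1/(6017 - 226) = 1/5791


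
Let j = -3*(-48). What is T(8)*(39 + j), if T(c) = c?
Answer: 1464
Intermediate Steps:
j = 144
T(8)*(39 + j) = 8*(39 + 144) = 8*183 = 1464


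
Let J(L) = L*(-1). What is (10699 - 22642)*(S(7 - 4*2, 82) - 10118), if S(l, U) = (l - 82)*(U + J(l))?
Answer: 203114601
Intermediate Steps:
J(L) = -L
S(l, U) = (-82 + l)*(U - l) (S(l, U) = (l - 82)*(U - l) = (-82 + l)*(U - l))
(10699 - 22642)*(S(7 - 4*2, 82) - 10118) = (10699 - 22642)*((-(7 - 4*2)² - 82*82 + 82*(7 - 4*2) + 82*(7 - 4*2)) - 10118) = -11943*((-(7 - 8)² - 6724 + 82*(7 - 8) + 82*(7 - 8)) - 10118) = -11943*((-1*(-1)² - 6724 + 82*(-1) + 82*(-1)) - 10118) = -11943*((-1*1 - 6724 - 82 - 82) - 10118) = -11943*((-1 - 6724 - 82 - 82) - 10118) = -11943*(-6889 - 10118) = -11943*(-17007) = 203114601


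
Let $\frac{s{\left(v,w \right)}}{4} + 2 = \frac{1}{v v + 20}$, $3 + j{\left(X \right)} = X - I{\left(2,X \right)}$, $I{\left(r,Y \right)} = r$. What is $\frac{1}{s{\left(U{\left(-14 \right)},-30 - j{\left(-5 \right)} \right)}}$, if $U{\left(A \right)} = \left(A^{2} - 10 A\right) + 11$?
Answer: $- \frac{120429}{963428} \approx -0.125$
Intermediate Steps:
$U{\left(A \right)} = 11 + A^{2} - 10 A$
$j{\left(X \right)} = -5 + X$ ($j{\left(X \right)} = -3 + \left(X - 2\right) = -3 + \left(-2 + X\right) = -5 + X$)
$s{\left(v,w \right)} = -8 + \frac{4}{20 + v^{2}}$ ($s{\left(v,w \right)} = -8 + \frac{4}{v v + 20} = -8 + \frac{4}{v^{2} + 20} = -8 + \frac{4}{20 + v^{2}}$)
$\frac{1}{s{\left(U{\left(-14 \right)},-30 - j{\left(-5 \right)} \right)}} = \frac{1}{4 \frac{1}{20 + \left(11 + \left(-14\right)^{2} - -140\right)^{2}} \left(-39 - 2 \left(11 + \left(-14\right)^{2} - -140\right)^{2}\right)} = \frac{1}{4 \frac{1}{20 + \left(11 + 196 + 140\right)^{2}} \left(-39 - 2 \left(11 + 196 + 140\right)^{2}\right)} = \frac{1}{4 \frac{1}{20 + 347^{2}} \left(-39 - 2 \cdot 347^{2}\right)} = \frac{1}{4 \frac{1}{20 + 120409} \left(-39 - 240818\right)} = \frac{1}{4 \cdot \frac{1}{120429} \left(-39 - 240818\right)} = \frac{1}{4 \cdot \frac{1}{120429} \left(-240857\right)} = \frac{1}{- \frac{963428}{120429}} = - \frac{120429}{963428}$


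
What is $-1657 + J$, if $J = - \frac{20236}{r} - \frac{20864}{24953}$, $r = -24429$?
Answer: $- \frac{1010073556657}{609576837} \approx -1657.0$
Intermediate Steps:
$J = - \frac{4737748}{609576837}$ ($J = - \frac{20236}{-24429} - \frac{20864}{24953} = \left(-20236\right) \left(- \frac{1}{24429}\right) - \frac{20864}{24953} = \frac{20236}{24429} - \frac{20864}{24953} = - \frac{4737748}{609576837} \approx -0.0077722$)
$-1657 + J = -1657 - \frac{4737748}{609576837} = - \frac{1010073556657}{609576837}$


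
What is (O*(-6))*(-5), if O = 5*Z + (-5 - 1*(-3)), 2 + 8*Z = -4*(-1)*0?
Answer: -195/2 ≈ -97.500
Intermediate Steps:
Z = -¼ (Z = -¼ + (-4*(-1)*0)/8 = -¼ + (4*0)/8 = -¼ + (⅛)*0 = -¼ + 0 = -¼ ≈ -0.25000)
O = -13/4 (O = 5*(-¼) + (-5 - 1*(-3)) = -5/4 + (-5 + 3) = -5/4 - 2 = -13/4 ≈ -3.2500)
(O*(-6))*(-5) = -13/4*(-6)*(-5) = (39/2)*(-5) = -195/2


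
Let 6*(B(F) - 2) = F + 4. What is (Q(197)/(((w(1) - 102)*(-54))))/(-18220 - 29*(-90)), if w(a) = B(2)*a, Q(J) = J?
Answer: -197/83451060 ≈ -2.3607e-6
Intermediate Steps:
B(F) = 8/3 + F/6 (B(F) = 2 + (F + 4)/6 = 2 + (4 + F)/6 = 2 + (⅔ + F/6) = 8/3 + F/6)
w(a) = 3*a (w(a) = (8/3 + (⅙)*2)*a = (8/3 + ⅓)*a = 3*a)
(Q(197)/(((w(1) - 102)*(-54))))/(-18220 - 29*(-90)) = (197/(((3*1 - 102)*(-54))))/(-18220 - 29*(-90)) = (197/(((3 - 102)*(-54))))/(-18220 - 1*(-2610)) = (197/((-99*(-54))))/(-18220 + 2610) = (197/5346)/(-15610) = (197*(1/5346))*(-1/15610) = (197/5346)*(-1/15610) = -197/83451060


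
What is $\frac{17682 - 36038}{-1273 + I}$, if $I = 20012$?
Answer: $- \frac{18356}{18739} \approx -0.97956$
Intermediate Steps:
$\frac{17682 - 36038}{-1273 + I} = \frac{17682 - 36038}{-1273 + 20012} = - \frac{18356}{18739}$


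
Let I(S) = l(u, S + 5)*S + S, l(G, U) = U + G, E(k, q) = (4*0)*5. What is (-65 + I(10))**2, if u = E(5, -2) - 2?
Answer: 5625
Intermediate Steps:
E(k, q) = 0 (E(k, q) = 0*5 = 0)
u = -2 (u = 0 - 2 = -2)
l(G, U) = G + U
I(S) = S + S*(3 + S) (I(S) = (-2 + (S + 5))*S + S = (-2 + (5 + S))*S + S = (3 + S)*S + S = S*(3 + S) + S = S + S*(3 + S))
(-65 + I(10))**2 = (-65 + 10*(4 + 10))**2 = (-65 + 10*14)**2 = (-65 + 140)**2 = 75**2 = 5625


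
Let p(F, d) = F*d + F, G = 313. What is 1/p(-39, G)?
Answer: -1/12246 ≈ -8.1659e-5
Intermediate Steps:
p(F, d) = F + F*d
1/p(-39, G) = 1/(-39*(1 + 313)) = 1/(-39*314) = 1/(-12246) = -1/12246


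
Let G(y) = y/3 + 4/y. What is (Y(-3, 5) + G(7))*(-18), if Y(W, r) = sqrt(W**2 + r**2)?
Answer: -366/7 - 18*sqrt(34) ≈ -157.24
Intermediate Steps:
G(y) = 4/y + y/3 (G(y) = y*(1/3) + 4/y = y/3 + 4/y = 4/y + y/3)
(Y(-3, 5) + G(7))*(-18) = (sqrt((-3)**2 + 5**2) + (4/7 + (1/3)*7))*(-18) = (sqrt(9 + 25) + (4*(1/7) + 7/3))*(-18) = (sqrt(34) + (4/7 + 7/3))*(-18) = (sqrt(34) + 61/21)*(-18) = (61/21 + sqrt(34))*(-18) = -366/7 - 18*sqrt(34)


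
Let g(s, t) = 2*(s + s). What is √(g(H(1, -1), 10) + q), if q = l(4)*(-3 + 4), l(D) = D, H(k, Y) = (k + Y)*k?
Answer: 2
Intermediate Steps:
H(k, Y) = k*(Y + k) (H(k, Y) = (Y + k)*k = k*(Y + k))
g(s, t) = 4*s (g(s, t) = 2*(2*s) = 4*s)
q = 4 (q = 4*(-3 + 4) = 4*1 = 4)
√(g(H(1, -1), 10) + q) = √(4*(1*(-1 + 1)) + 4) = √(4*(1*0) + 4) = √(4*0 + 4) = √(0 + 4) = √4 = 2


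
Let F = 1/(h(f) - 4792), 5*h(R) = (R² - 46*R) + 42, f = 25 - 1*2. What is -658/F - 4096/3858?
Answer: 31030126814/9645 ≈ 3.2172e+6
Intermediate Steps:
f = 23 (f = 25 - 2 = 23)
h(R) = 42/5 - 46*R/5 + R²/5 (h(R) = ((R² - 46*R) + 42)/5 = (42 + R² - 46*R)/5 = 42/5 - 46*R/5 + R²/5)
F = -5/24447 (F = 1/((42/5 - 46/5*23 + (⅕)*23²) - 4792) = 1/((42/5 - 1058/5 + (⅕)*529) - 4792) = 1/((42/5 - 1058/5 + 529/5) - 4792) = 1/(-487/5 - 4792) = 1/(-24447/5) = -5/24447 ≈ -0.00020452)
-658/F - 4096/3858 = -658/(-5/24447) - 4096/3858 = -658*(-24447/5) - 4096*1/3858 = 16086126/5 - 2048/1929 = 31030126814/9645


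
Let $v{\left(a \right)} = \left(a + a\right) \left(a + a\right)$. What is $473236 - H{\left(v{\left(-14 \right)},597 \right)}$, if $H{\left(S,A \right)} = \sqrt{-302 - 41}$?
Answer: $473236 - 7 i \sqrt{7} \approx 4.7324 \cdot 10^{5} - 18.52 i$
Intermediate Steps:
$v{\left(a \right)} = 4 a^{2}$ ($v{\left(a \right)} = 2 a 2 a = 4 a^{2}$)
$H{\left(S,A \right)} = 7 i \sqrt{7}$ ($H{\left(S,A \right)} = \sqrt{-343} = 7 i \sqrt{7}$)
$473236 - H{\left(v{\left(-14 \right)},597 \right)} = 473236 - 7 i \sqrt{7}$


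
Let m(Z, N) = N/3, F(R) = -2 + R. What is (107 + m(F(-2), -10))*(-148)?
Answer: -46028/3 ≈ -15343.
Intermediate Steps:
m(Z, N) = N/3 (m(Z, N) = N*(⅓) = N/3)
(107 + m(F(-2), -10))*(-148) = (107 + (⅓)*(-10))*(-148) = (107 - 10/3)*(-148) = (311/3)*(-148) = -46028/3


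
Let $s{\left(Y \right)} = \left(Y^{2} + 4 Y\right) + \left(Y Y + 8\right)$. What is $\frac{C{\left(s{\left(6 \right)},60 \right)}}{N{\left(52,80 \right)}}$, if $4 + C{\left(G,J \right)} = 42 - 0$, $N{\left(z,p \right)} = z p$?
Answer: $\frac{19}{2080} \approx 0.0091346$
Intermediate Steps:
$N{\left(z,p \right)} = p z$
$s{\left(Y \right)} = 8 + 2 Y^{2} + 4 Y$ ($s{\left(Y \right)} = \left(Y^{2} + 4 Y\right) + \left(Y^{2} + 8\right) = \left(Y^{2} + 4 Y\right) + \left(8 + Y^{2}\right) = 8 + 2 Y^{2} + 4 Y$)
$C{\left(G,J \right)} = 38$ ($C{\left(G,J \right)} = -4 + \left(42 - 0\right) = -4 + \left(42 + 0\right) = -4 + 42 = 38$)
$\frac{C{\left(s{\left(6 \right)},60 \right)}}{N{\left(52,80 \right)}} = \frac{38}{80 \cdot 52} = \frac{38}{4160} = 38 \cdot \frac{1}{4160} = \frac{19}{2080}$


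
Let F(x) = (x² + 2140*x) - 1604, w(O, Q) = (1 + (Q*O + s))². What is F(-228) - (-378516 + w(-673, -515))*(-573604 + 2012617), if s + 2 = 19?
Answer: -172883299914016829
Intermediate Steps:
s = 17 (s = -2 + 19 = 17)
w(O, Q) = (18 + O*Q)² (w(O, Q) = (1 + (Q*O + 17))² = (1 + (O*Q + 17))² = (1 + (17 + O*Q))² = (18 + O*Q)²)
F(x) = -1604 + x² + 2140*x
F(-228) - (-378516 + w(-673, -515))*(-573604 + 2012617) = (-1604 + (-228)² + 2140*(-228)) - (-378516 + (18 - 673*(-515))²)*(-573604 + 2012617) = (-1604 + 51984 - 487920) - (-378516 + (18 + 346595)²)*1439013 = -437540 - (-378516 + 346613²)*1439013 = -437540 - (-378516 + 120140571769)*1439013 = -437540 - 120140193253*1439013 = -437540 - 1*172883299913579289 = -437540 - 172883299913579289 = -172883299914016829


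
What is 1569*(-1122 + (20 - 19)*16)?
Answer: -1735314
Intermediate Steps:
1569*(-1122 + (20 - 19)*16) = 1569*(-1122 + 1*16) = 1569*(-1122 + 16) = 1569*(-1106) = -1735314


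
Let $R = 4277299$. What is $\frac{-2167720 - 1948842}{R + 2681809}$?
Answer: $- \frac{2058281}{3479554} \approx -0.59154$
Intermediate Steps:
$\frac{-2167720 - 1948842}{R + 2681809} = \frac{-2167720 - 1948842}{4277299 + 2681809} = - \frac{4116562}{6959108} = \left(-4116562\right) \frac{1}{6959108} = - \frac{2058281}{3479554}$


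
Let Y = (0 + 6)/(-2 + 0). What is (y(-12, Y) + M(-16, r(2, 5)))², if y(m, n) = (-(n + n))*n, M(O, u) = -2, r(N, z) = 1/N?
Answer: 400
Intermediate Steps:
Y = -3 (Y = 6/(-2) = 6*(-½) = -3)
y(m, n) = -2*n² (y(m, n) = (-2*n)*n = -2*n²)
(y(-12, Y) + M(-16, r(2, 5)))² = (-2*(-3)² - 2)² = (-2*9 - 2)² = (-18 - 2)² = (-20)² = 400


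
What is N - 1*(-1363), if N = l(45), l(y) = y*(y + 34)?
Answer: 4918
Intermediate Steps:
l(y) = y*(34 + y)
N = 3555 (N = 45*(34 + 45) = 45*79 = 3555)
N - 1*(-1363) = 3555 - 1*(-1363) = 3555 + 1363 = 4918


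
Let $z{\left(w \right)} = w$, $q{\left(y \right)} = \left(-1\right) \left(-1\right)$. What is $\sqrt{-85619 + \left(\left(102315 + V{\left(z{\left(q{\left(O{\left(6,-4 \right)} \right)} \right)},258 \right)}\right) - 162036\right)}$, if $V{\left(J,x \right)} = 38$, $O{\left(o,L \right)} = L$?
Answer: $i \sqrt{145302} \approx 381.19 i$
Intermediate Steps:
$q{\left(y \right)} = 1$
$\sqrt{-85619 + \left(\left(102315 + V{\left(z{\left(q{\left(O{\left(6,-4 \right)} \right)} \right)},258 \right)}\right) - 162036\right)} = \sqrt{-85619 + \left(\left(102315 + 38\right) - 162036\right)} = \sqrt{-85619 + \left(102353 - 162036\right)} = \sqrt{-85619 - 59683} = \sqrt{-145302} = i \sqrt{145302}$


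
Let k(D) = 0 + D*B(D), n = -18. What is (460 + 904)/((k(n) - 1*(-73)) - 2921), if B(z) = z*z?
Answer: -11/70 ≈ -0.15714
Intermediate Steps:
B(z) = z**2
k(D) = D**3 (k(D) = 0 + D*D**2 = 0 + D**3 = D**3)
(460 + 904)/((k(n) - 1*(-73)) - 2921) = (460 + 904)/(((-18)**3 - 1*(-73)) - 2921) = 1364/((-5832 + 73) - 2921) = 1364/(-5759 - 2921) = 1364/(-8680) = 1364*(-1/8680) = -11/70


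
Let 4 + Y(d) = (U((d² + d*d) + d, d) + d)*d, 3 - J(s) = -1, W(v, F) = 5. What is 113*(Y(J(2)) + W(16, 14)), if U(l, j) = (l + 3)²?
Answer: 689413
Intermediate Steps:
U(l, j) = (3 + l)²
J(s) = 4 (J(s) = 3 - 1*(-1) = 3 + 1 = 4)
Y(d) = -4 + d*(d + (3 + d + 2*d²)²) (Y(d) = -4 + ((3 + ((d² + d*d) + d))² + d)*d = -4 + ((3 + ((d² + d²) + d))² + d)*d = -4 + ((3 + (2*d² + d))² + d)*d = -4 + ((3 + (d + 2*d²))² + d)*d = -4 + ((3 + d + 2*d²)² + d)*d = -4 + (d + (3 + d + 2*d²)²)*d = -4 + d*(d + (3 + d + 2*d²)²))
113*(Y(J(2)) + W(16, 14)) = 113*((-4 + 4² + 4*(3 + 4*(1 + 2*4))²) + 5) = 113*((-4 + 16 + 4*(3 + 4*(1 + 8))²) + 5) = 113*((-4 + 16 + 4*(3 + 4*9)²) + 5) = 113*((-4 + 16 + 4*(3 + 36)²) + 5) = 113*((-4 + 16 + 4*39²) + 5) = 113*((-4 + 16 + 4*1521) + 5) = 113*((-4 + 16 + 6084) + 5) = 113*(6096 + 5) = 113*6101 = 689413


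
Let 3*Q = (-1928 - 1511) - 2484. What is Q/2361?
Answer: -5923/7083 ≈ -0.83623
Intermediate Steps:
Q = -5923/3 (Q = ((-1928 - 1511) - 2484)/3 = (-3439 - 2484)/3 = (1/3)*(-5923) = -5923/3 ≈ -1974.3)
Q/2361 = -5923/3/2361 = -5923/3*1/2361 = -5923/7083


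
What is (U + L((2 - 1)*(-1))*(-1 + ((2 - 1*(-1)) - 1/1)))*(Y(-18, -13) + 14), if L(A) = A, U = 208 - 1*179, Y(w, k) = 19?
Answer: 924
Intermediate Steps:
U = 29 (U = 208 - 179 = 29)
(U + L((2 - 1)*(-1))*(-1 + ((2 - 1*(-1)) - 1/1)))*(Y(-18, -13) + 14) = (29 + ((2 - 1)*(-1))*(-1 + ((2 - 1*(-1)) - 1/1)))*(19 + 14) = (29 + (1*(-1))*(-1 + ((2 + 1) - 1*1)))*33 = (29 - (-1 + (3 - 1)))*33 = (29 - (-1 + 2))*33 = (29 - 1*1)*33 = (29 - 1)*33 = 28*33 = 924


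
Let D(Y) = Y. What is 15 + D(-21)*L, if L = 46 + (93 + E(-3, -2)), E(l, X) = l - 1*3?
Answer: -2778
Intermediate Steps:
E(l, X) = -3 + l (E(l, X) = l - 3 = -3 + l)
L = 133 (L = 46 + (93 + (-3 - 3)) = 46 + (93 - 6) = 46 + 87 = 133)
15 + D(-21)*L = 15 - 21*133 = 15 - 2793 = -2778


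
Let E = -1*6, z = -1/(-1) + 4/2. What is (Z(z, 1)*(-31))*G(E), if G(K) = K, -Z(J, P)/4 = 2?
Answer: -1488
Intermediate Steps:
z = 3 (z = -1*(-1) + 4*(½) = 1 + 2 = 3)
Z(J, P) = -8 (Z(J, P) = -4*2 = -8)
E = -6
(Z(z, 1)*(-31))*G(E) = -8*(-31)*(-6) = 248*(-6) = -1488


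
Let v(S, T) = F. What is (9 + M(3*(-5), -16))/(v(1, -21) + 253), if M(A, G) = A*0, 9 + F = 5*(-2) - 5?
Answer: 9/229 ≈ 0.039301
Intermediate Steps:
F = -24 (F = -9 + (5*(-2) - 5) = -9 + (-10 - 5) = -9 - 15 = -24)
v(S, T) = -24
M(A, G) = 0
(9 + M(3*(-5), -16))/(v(1, -21) + 253) = (9 + 0)/(-24 + 253) = 9/229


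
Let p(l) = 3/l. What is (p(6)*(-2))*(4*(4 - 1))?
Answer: -12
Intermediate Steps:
(p(6)*(-2))*(4*(4 - 1)) = ((3/6)*(-2))*(4*(4 - 1)) = ((3*(⅙))*(-2))*(4*3) = ((½)*(-2))*12 = -1*12 = -12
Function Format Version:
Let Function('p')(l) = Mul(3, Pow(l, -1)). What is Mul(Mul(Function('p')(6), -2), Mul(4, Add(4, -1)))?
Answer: -12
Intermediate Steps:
Mul(Mul(Function('p')(6), -2), Mul(4, Add(4, -1))) = Mul(Mul(Mul(3, Pow(6, -1)), -2), Mul(4, Add(4, -1))) = Mul(Mul(Mul(3, Rational(1, 6)), -2), Mul(4, 3)) = Mul(Mul(Rational(1, 2), -2), 12) = Mul(-1, 12) = -12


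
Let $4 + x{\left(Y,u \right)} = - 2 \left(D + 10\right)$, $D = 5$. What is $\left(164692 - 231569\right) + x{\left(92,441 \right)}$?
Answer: $-66911$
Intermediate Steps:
$x{\left(Y,u \right)} = -34$ ($x{\left(Y,u \right)} = -4 - 2 \left(5 + 10\right) = -4 - 30 = -34$)
$\left(164692 - 231569\right) + x{\left(92,441 \right)} = \left(164692 - 231569\right) - 34 = -66877 - 34 = -66911$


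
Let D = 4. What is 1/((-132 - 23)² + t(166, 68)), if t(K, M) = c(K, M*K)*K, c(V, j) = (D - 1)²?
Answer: 1/25519 ≈ 3.9187e-5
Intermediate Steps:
c(V, j) = 9 (c(V, j) = (4 - 1)² = 3² = 9)
t(K, M) = 9*K
1/((-132 - 23)² + t(166, 68)) = 1/((-132 - 23)² + 9*166) = 1/((-155)² + 1494) = 1/(24025 + 1494) = 1/25519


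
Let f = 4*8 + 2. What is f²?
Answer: 1156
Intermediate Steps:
f = 34 (f = 32 + 2 = 34)
f² = 34² = 1156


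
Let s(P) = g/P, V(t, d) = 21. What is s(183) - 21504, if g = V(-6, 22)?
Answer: -1311737/61 ≈ -21504.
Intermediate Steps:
g = 21
s(P) = 21/P
s(183) - 21504 = 21/183 - 21504 = 21*(1/183) - 21504 = 7/61 - 21504 = -1311737/61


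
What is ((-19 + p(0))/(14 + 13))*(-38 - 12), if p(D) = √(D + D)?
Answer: 950/27 ≈ 35.185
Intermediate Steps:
p(D) = √2*√D (p(D) = √(2*D) = √2*√D)
((-19 + p(0))/(14 + 13))*(-38 - 12) = ((-19 + √2*√0)/(14 + 13))*(-38 - 12) = ((-19 + √2*0)/27)*(-50) = ((-19 + 0)*(1/27))*(-50) = -19*1/27*(-50) = -19/27*(-50) = 950/27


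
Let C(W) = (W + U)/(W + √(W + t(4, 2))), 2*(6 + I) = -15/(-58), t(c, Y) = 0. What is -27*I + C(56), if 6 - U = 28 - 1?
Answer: 203069/1276 - √14/44 ≈ 159.06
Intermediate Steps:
U = -21 (U = 6 - (28 - 1) = 6 - 1*27 = 6 - 27 = -21)
I = -681/116 (I = -6 + (-15/(-58))/2 = -6 + (-15*(-1/58))/2 = -6 + (½)*(15/58) = -6 + 15/116 = -681/116 ≈ -5.8707)
C(W) = (-21 + W)/(W + √W) (C(W) = (W - 21)/(W + √(W + 0)) = (-21 + W)/(W + √W))
-27*I + C(56) = -27*(-681/116) + (-21 + 56)/(56 + √56) = 18387/116 + 35/(56 + 2*√14)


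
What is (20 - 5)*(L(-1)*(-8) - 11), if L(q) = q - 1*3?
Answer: 315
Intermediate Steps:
L(q) = -3 + q (L(q) = q - 3 = -3 + q)
(20 - 5)*(L(-1)*(-8) - 11) = (20 - 5)*((-3 - 1)*(-8) - 11) = 15*(-4*(-8) - 11) = 15*(32 - 11) = 15*21 = 315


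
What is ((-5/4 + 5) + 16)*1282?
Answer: 50639/2 ≈ 25320.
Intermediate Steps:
((-5/4 + 5) + 16)*1282 = (15/4 + 16)*1282 = (79/4)*1282 = 50639/2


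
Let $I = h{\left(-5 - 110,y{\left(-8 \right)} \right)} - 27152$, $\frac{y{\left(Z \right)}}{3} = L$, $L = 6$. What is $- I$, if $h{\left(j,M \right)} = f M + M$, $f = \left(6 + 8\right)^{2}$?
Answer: $23606$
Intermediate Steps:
$y{\left(Z \right)} = 18$ ($y{\left(Z \right)} = 3 \cdot 6 = 18$)
$f = 196$ ($f = 14^{2} = 196$)
$h{\left(j,M \right)} = 197 M$ ($h{\left(j,M \right)} = 196 M + M = 197 M$)
$I = -23606$ ($I = 197 \cdot 18 - 27152 = 3546 - 27152 = -23606$)
$- I = \left(-1\right) \left(-23606\right) = 23606$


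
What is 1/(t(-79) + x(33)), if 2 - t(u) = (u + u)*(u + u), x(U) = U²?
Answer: -1/23873 ≈ -4.1888e-5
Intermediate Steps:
t(u) = 2 - 4*u² (t(u) = 2 - (u + u)*(u + u) = 2 - 2*u*2*u = 2 - 4*u²)
1/(t(-79) + x(33)) = 1/((2 - 4*(-79)²) + 33²) = 1/((2 - 4*6241) + 1089) = 1/((2 - 24964) + 1089) = 1/(-24962 + 1089) = 1/(-23873) = -1/23873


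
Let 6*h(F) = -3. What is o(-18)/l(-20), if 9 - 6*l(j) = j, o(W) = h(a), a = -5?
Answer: -3/29 ≈ -0.10345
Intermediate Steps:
h(F) = -½ (h(F) = (⅙)*(-3) = -½)
o(W) = -½
l(j) = 3/2 - j/6
o(-18)/l(-20) = -1/(2*(3/2 - ⅙*(-20))) = -1/(2*(3/2 + 10/3)) = -1/(2*29/6) = -½*6/29 = -3/29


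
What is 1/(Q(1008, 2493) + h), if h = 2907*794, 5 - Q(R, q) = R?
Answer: 1/2307155 ≈ 4.3343e-7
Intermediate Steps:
Q(R, q) = 5 - R
h = 2308158
1/(Q(1008, 2493) + h) = 1/((5 - 1*1008) + 2308158) = 1/((5 - 1008) + 2308158) = 1/(-1003 + 2308158) = 1/2307155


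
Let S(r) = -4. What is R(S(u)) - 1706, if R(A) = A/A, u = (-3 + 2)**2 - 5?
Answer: -1705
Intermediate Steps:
u = -4 (u = (-1)**2 - 5 = 1 - 5 = -4)
R(A) = 1
R(S(u)) - 1706 = 1 - 1706 = -1705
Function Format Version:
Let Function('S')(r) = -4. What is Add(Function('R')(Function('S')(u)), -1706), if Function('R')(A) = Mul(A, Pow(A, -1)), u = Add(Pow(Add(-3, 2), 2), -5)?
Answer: -1705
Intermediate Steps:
u = -4 (u = Add(Pow(-1, 2), -5) = Add(1, -5) = -4)
Function('R')(A) = 1
Add(Function('R')(Function('S')(u)), -1706) = Add(1, -1706) = -1705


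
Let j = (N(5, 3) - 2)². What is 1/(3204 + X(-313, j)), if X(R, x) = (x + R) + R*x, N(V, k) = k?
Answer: 1/2579 ≈ 0.00038775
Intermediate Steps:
j = 1 (j = (3 - 2)² = 1² = 1)
X(R, x) = R + x + R*x (X(R, x) = (R + x) + R*x = R + x + R*x)
1/(3204 + X(-313, j)) = 1/(3204 + (-313 + 1 - 313*1)) = 1/(3204 + (-313 + 1 - 313)) = 1/(3204 - 625) = 1/2579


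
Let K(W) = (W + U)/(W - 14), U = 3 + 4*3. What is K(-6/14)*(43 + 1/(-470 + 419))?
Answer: -4384/101 ≈ -43.406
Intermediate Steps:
U = 15 (U = 3 + 12 = 15)
K(W) = (15 + W)/(-14 + W) (K(W) = (W + 15)/(W - 14) = (15 + W)/(-14 + W))
K(-6/14)*(43 + 1/(-470 + 419)) = ((15 - 6/14)/(-14 - 6/14))*(43 + 1/(-470 + 419)) = ((15 - 6*1/14)/(-14 - 6*1/14))*(43 + 1/(-51)) = ((15 - 3/7)/(-14 - 3/7))*(43 - 1/51) = ((102/7)/(-101/7))*(2192/51) = -7/101*102/7*(2192/51) = -102/101*2192/51 = -4384/101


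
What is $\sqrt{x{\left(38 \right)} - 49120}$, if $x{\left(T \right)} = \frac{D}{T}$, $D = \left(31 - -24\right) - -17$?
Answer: $\frac{2 i \sqrt{4432909}}{19} \approx 221.63 i$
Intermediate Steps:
$D = 72$ ($D = \left(31 + 24\right) + 17 = 55 + 17 = 72$)
$x{\left(T \right)} = \frac{72}{T}$
$\sqrt{x{\left(38 \right)} - 49120} = \sqrt{\frac{72}{38} - 49120} = \sqrt{72 \cdot \frac{1}{38} - 49120} = \sqrt{\frac{36}{19} - 49120} = \sqrt{- \frac{933244}{19}} = \frac{2 i \sqrt{4432909}}{19}$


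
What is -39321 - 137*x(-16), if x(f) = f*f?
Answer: -74393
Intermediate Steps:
x(f) = f**2
-39321 - 137*x(-16) = -39321 - 137*(-16)**2 = -39321 - 137*256 = -39321 - 35072 = -74393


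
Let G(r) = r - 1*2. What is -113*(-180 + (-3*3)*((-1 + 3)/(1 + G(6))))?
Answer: 103734/5 ≈ 20747.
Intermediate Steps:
G(r) = -2 + r (G(r) = r - 2 = -2 + r)
-113*(-180 + (-3*3)*((-1 + 3)/(1 + G(6)))) = -113*(-180 + (-3*3)*((-1 + 3)/(1 + (-2 + 6)))) = -113*(-180 - 18/(1 + 4)) = -113*(-180 - 18/5) = -113*(-918)/5 = -1*(-103734/5) = 103734/5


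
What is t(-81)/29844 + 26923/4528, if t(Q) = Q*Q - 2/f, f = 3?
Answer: 624896401/101350224 ≈ 6.1657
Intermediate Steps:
t(Q) = -2/3 + Q**2 (t(Q) = Q*Q - 2/3 = Q**2 - 2*1/3 = Q**2 - 2/3 = -2/3 + Q**2)
t(-81)/29844 + 26923/4528 = (-2/3 + (-81)**2)/29844 + 26923/4528 = (-2/3 + 6561)*(1/29844) + 26923*(1/4528) = (19681/3)*(1/29844) + 26923/4528 = 19681/89532 + 26923/4528 = 624896401/101350224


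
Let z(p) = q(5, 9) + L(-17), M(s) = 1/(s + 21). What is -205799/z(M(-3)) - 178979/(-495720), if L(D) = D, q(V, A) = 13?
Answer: 25504849049/495720 ≈ 51450.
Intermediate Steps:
M(s) = 1/(21 + s)
z(p) = -4 (z(p) = 13 - 17 = -4)
-205799/z(M(-3)) - 178979/(-495720) = -205799/(-4) - 178979/(-495720) = -205799*(-¼) - 178979*(-1/495720) = 205799/4 + 178979/495720 = 25504849049/495720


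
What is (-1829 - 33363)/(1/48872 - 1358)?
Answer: 1719903424/66368175 ≈ 25.915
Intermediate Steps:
(-1829 - 33363)/(1/48872 - 1358) = -35192/(1/48872 - 1358) = -35192/(-66368175/48872) = -35192*(-48872/66368175) = 1719903424/66368175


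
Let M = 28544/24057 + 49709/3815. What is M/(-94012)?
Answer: -1304744773/8628182099460 ≈ -0.00015122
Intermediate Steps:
M = 1304744773/91777455 (M = 28544*(1/24057) + 49709*(1/3815) = 28544/24057 + 49709/3815 = 1304744773/91777455 ≈ 14.216)
M/(-94012) = (1304744773/91777455)/(-94012) = (1304744773/91777455)*(-1/94012) = -1304744773/8628182099460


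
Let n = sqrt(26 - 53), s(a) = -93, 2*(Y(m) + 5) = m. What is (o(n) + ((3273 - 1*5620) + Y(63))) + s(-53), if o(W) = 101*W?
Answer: -4827/2 + 303*I*sqrt(3) ≈ -2413.5 + 524.81*I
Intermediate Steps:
Y(m) = -5 + m/2
n = 3*I*sqrt(3) (n = sqrt(-27) = 3*I*sqrt(3) ≈ 5.1962*I)
(o(n) + ((3273 - 1*5620) + Y(63))) + s(-53) = (101*(3*I*sqrt(3)) + ((3273 - 1*5620) + (-5 + (1/2)*63))) - 93 = (303*I*sqrt(3) + ((3273 - 5620) + (-5 + 63/2))) - 93 = (303*I*sqrt(3) + (-2347 + 53/2)) - 93 = (303*I*sqrt(3) - 4641/2) - 93 = (-4641/2 + 303*I*sqrt(3)) - 93 = -4827/2 + 303*I*sqrt(3)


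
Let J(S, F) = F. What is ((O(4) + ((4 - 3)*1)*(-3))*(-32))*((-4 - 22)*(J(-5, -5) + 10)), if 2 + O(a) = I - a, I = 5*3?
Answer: 24960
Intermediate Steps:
I = 15
O(a) = 13 - a (O(a) = -2 + (15 - a) = 13 - a)
((O(4) + ((4 - 3)*1)*(-3))*(-32))*((-4 - 22)*(J(-5, -5) + 10)) = (((13 - 1*4) + ((4 - 3)*1)*(-3))*(-32))*((-4 - 22)*(-5 + 10)) = (((13 - 4) + (1*1)*(-3))*(-32))*(-26*5) = ((9 + 1*(-3))*(-32))*(-130) = ((9 - 3)*(-32))*(-130) = (6*(-32))*(-130) = -192*(-130) = 24960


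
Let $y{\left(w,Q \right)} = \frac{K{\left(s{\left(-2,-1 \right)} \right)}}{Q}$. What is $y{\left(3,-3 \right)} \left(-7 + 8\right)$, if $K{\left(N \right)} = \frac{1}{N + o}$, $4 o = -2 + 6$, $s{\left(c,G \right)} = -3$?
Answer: $\frac{1}{6} \approx 0.16667$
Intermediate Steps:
$o = 1$ ($o = \frac{-2 + 6}{4} = \frac{1}{4} \cdot 4 = 1$)
$K{\left(N \right)} = \frac{1}{1 + N}$ ($K{\left(N \right)} = \frac{1}{N + 1} = \frac{1}{1 + N}$)
$y{\left(w,Q \right)} = - \frac{1}{2 Q}$ ($y{\left(w,Q \right)} = \frac{1}{\left(1 - 3\right) Q} = \frac{1}{\left(-2\right) Q} = - \frac{1}{2 Q}$)
$y{\left(3,-3 \right)} \left(-7 + 8\right) = - \frac{1}{2 \left(-3\right)} \left(-7 + 8\right) = \left(- \frac{1}{2}\right) \left(- \frac{1}{3}\right) 1 = \frac{1}{6} \cdot 1 = \frac{1}{6}$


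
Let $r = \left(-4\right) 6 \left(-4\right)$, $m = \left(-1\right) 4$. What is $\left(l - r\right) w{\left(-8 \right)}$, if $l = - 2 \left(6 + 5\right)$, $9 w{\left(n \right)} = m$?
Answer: $\frac{472}{9} \approx 52.444$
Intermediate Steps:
$m = -4$
$r = 96$ ($r = \left(-24\right) \left(-4\right) = 96$)
$w{\left(n \right)} = - \frac{4}{9}$ ($w{\left(n \right)} = \frac{1}{9} \left(-4\right) = - \frac{4}{9}$)
$l = -22$ ($l = \left(-2\right) 11 = -22$)
$\left(l - r\right) w{\left(-8 \right)} = \left(-22 - 96\right) \left(- \frac{4}{9}\right) = \left(-118\right) \left(- \frac{4}{9}\right) = \frac{472}{9}$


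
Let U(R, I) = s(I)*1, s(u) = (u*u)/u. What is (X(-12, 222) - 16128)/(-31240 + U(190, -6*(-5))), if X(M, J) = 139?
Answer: 15989/31210 ≈ 0.51230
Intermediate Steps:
s(u) = u (s(u) = u²/u = u)
U(R, I) = I (U(R, I) = I*1 = I)
(X(-12, 222) - 16128)/(-31240 + U(190, -6*(-5))) = (139 - 16128)/(-31240 - 6*(-5)) = -15989/(-31240 + 30) = -15989/(-31210) = -15989*(-1/31210) = 15989/31210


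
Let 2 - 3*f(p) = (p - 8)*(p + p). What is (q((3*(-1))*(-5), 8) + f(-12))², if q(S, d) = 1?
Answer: 225625/9 ≈ 25069.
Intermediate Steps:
f(p) = ⅔ - 2*p*(-8 + p)/3 (f(p) = ⅔ - (p - 8)*(p + p)/3 = ⅔ - (-8 + p)*2*p/3 = ⅔ - 2*p*(-8 + p)/3)
(q((3*(-1))*(-5), 8) + f(-12))² = (1 + (⅔ - ⅔*(-12)² + (16/3)*(-12)))² = (1 + (⅔ - ⅔*144 - 64))² = (1 + (⅔ - 96 - 64))² = (1 - 478/3)² = (-475/3)² = 225625/9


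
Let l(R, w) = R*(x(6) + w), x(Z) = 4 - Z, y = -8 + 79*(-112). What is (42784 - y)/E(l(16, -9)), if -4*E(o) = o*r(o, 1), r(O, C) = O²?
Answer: 6455/170368 ≈ 0.037889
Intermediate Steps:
y = -8856 (y = -8 - 8848 = -8856)
l(R, w) = R*(-2 + w) (l(R, w) = R*((4 - 1*6) + w) = R*((4 - 6) + w) = R*(-2 + w))
E(o) = -o³/4 (E(o) = -o*o²/4 = -o³/4)
(42784 - y)/E(l(16, -9)) = (42784 - 1*(-8856))/((-4096*(-2 - 9)³/4)) = (42784 + 8856)/((-(16*(-11))³/4)) = 51640/((-¼*(-176)³)) = 51640/((-¼*(-5451776))) = 51640/1362944 = 51640*(1/1362944) = 6455/170368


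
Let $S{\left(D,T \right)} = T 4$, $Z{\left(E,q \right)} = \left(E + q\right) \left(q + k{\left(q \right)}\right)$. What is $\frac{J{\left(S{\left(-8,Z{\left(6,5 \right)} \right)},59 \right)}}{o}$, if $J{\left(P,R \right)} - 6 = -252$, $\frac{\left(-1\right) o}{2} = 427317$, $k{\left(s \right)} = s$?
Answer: $\frac{41}{142439} \approx 0.00028784$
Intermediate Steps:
$o = -854634$ ($o = \left(-2\right) 427317 = -854634$)
$Z{\left(E,q \right)} = 2 q \left(E + q\right)$ ($Z{\left(E,q \right)} = \left(E + q\right) \left(q + q\right) = \left(E + q\right) 2 q = 2 q \left(E + q\right)$)
$S{\left(D,T \right)} = 4 T$
$J{\left(P,R \right)} = -246$ ($J{\left(P,R \right)} = 6 - 252 = -246$)
$\frac{J{\left(S{\left(-8,Z{\left(6,5 \right)} \right)},59 \right)}}{o} = - \frac{246}{-854634} = \left(-246\right) \left(- \frac{1}{854634}\right) = \frac{41}{142439}$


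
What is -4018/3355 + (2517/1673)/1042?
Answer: -6995998253/5848657430 ≈ -1.1962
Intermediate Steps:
-4018/3355 + (2517/1673)/1042 = -4018*1/3355 + (2517*(1/1673))*(1/1042) = -4018/3355 + (2517/1673)*(1/1042) = -4018/3355 + 2517/1743266 = -6995998253/5848657430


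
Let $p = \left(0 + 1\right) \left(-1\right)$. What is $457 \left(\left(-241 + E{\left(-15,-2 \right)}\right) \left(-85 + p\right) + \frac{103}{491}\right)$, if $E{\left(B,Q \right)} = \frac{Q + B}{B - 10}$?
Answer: $\frac{115939247031}{12275} \approx 9.4452 \cdot 10^{6}$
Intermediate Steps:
$E{\left(B,Q \right)} = \frac{B + Q}{-10 + B}$
$p = -1$ ($p = 1 \left(-1\right) = -1$)
$457 \left(\left(-241 + E{\left(-15,-2 \right)}\right) \left(-85 + p\right) + \frac{103}{491}\right) = 457 \left(\left(-241 + \frac{-15 - 2}{-10 - 15}\right) \left(-85 - 1\right) + \frac{103}{491}\right) = 457 \left(\left(-241 + \frac{1}{-25} \left(-17\right)\right) \left(-86\right) + 103 \cdot \frac{1}{491}\right) = 457 \left(\left(-241 - - \frac{17}{25}\right) \left(-86\right) + \frac{103}{491}\right) = 457 \left(\left(-241 + \frac{17}{25}\right) \left(-86\right) + \frac{103}{491}\right) = 457 \left(\left(- \frac{6008}{25}\right) \left(-86\right) + \frac{103}{491}\right) = 457 \left(\frac{516688}{25} + \frac{103}{491}\right) = 457 \cdot \frac{253696383}{12275} = \frac{115939247031}{12275}$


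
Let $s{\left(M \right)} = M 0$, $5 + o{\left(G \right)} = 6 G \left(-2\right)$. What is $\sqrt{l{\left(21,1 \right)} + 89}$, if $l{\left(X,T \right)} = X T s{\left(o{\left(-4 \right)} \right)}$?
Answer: $\sqrt{89} \approx 9.434$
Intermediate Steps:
$o{\left(G \right)} = -5 - 12 G$ ($o{\left(G \right)} = -5 + 6 G \left(-2\right) = -5 - 12 G$)
$s{\left(M \right)} = 0$
$l{\left(X,T \right)} = 0$ ($l{\left(X,T \right)} = X T 0 = T X 0 = 0$)
$\sqrt{l{\left(21,1 \right)} + 89} = \sqrt{0 + 89} = \sqrt{89}$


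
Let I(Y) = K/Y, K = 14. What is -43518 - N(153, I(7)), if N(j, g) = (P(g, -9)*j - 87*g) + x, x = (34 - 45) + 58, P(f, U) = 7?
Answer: -44462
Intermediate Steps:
I(Y) = 14/Y
x = 47 (x = -11 + 58 = 47)
N(j, g) = 47 - 87*g + 7*j (N(j, g) = (7*j - 87*g) + 47 = (-87*g + 7*j) + 47 = 47 - 87*g + 7*j)
-43518 - N(153, I(7)) = -43518 - (47 - 1218/7 + 7*153) = -43518 - (47 - 1218/7 + 1071) = -43518 - (47 - 87*2 + 1071) = -43518 - (47 - 174 + 1071) = -43518 - 1*944 = -43518 - 944 = -44462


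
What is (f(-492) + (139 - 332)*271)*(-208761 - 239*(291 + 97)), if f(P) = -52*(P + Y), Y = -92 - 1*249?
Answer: 2709517591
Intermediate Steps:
Y = -341 (Y = -92 - 249 = -341)
f(P) = 17732 - 52*P (f(P) = -52*(P - 341) = -52*(-341 + P) = 17732 - 52*P)
(f(-492) + (139 - 332)*271)*(-208761 - 239*(291 + 97)) = ((17732 - 52*(-492)) + (139 - 332)*271)*(-208761 - 239*(291 + 97)) = ((17732 + 25584) - 193*271)*(-208761 - 239*388) = (43316 - 52303)*(-208761 - 92732) = -8987*(-301493) = 2709517591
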